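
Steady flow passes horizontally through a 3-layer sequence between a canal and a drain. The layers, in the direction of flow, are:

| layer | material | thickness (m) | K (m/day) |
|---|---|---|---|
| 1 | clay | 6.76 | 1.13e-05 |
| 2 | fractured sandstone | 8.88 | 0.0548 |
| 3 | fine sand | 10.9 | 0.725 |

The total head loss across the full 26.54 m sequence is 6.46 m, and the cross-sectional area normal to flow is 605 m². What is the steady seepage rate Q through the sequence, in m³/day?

0.00653

Flow is perpendicular to layering, so the layers act in series and the equivalent K is the thickness-weighted harmonic mean.
Total thickness L = 6.76 + 8.88 + 10.9 = 26.54 m.
Σ(b_i/K_i) = 6.76/1.13e-05 + 8.88/0.0548 + 10.9/0.725 = 5.984e+05 d.
K_eq = L / Σ(b_i/K_i) = 26.54 / 5.984e+05 = 4.435e-05 m/day.
Q = K_eq · A · (Δh/L) = 4.435e-05 × 605 × (6.46/26.54) = 0.006531 m³/day.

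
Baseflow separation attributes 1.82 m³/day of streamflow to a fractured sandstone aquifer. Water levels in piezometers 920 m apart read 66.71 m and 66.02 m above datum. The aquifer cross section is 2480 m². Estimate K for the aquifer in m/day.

0.978

Hydraulic gradient i = (66.71 − 66.02) / 920 = 0.69 / 920 = 0.0007500.
From Q = K·A·i, K = Q / (A·i) = 1.82 / (2480 × 0.0007500) = 0.9785 m/day.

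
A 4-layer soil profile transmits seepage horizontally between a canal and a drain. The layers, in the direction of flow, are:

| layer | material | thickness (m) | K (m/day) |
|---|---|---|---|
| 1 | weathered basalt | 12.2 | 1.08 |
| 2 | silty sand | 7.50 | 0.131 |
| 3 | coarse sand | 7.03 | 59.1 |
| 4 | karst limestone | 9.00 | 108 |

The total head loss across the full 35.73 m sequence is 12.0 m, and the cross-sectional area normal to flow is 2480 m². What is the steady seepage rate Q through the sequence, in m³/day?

433

Flow is perpendicular to layering, so the layers act in series and the equivalent K is the thickness-weighted harmonic mean.
Total thickness L = 12.2 + 7.50 + 7.03 + 9.00 = 35.73 m.
Σ(b_i/K_i) = 12.2/1.08 + 7.50/0.131 + 7.03/59.1 + 9.00/108 = 68.75 d.
K_eq = L / Σ(b_i/K_i) = 35.73 / 68.75 = 0.5197 m/day.
Q = K_eq · A · (Δh/L) = 0.5197 × 2480 × (12.0/35.73) = 432.9 m³/day.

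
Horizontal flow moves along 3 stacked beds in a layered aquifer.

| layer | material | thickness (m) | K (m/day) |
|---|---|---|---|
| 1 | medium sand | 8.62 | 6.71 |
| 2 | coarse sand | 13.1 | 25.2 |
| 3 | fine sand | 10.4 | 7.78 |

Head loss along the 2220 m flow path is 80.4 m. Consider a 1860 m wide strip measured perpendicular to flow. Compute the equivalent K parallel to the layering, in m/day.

14.6

Flow is parallel to layering, so each bed carries its own Darcy discharge and the transmissivities add.
Σ(K_i·b_i) = 6.71×8.62 + 25.2×13.1 + 7.78×10.4 = 468.9 m²/day.
Total thickness b = 32.12 m, so K_eq = Σ(K_i·b_i)/b = 14.60 m/day.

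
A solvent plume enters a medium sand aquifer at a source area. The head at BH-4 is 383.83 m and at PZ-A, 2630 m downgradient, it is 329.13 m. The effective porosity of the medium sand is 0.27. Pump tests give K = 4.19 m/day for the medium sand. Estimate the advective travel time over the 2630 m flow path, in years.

22.3

Hydraulic gradient i = (383.83 − 329.13) / 2630 = 54.7 / 2630 = 0.02080.
Darcy flux q = K · i = 4.190 × 0.02080 = 0.08715 m/day.
Seepage velocity v = q / n_e = 0.08715 / 0.27 = 0.3228 m/day.
Travel time t = L / v = 2630 / 0.3228 = 8148 days = 22.31 years.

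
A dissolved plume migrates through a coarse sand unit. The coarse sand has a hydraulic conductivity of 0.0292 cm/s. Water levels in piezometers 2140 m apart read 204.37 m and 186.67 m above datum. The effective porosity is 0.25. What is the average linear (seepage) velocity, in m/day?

Convert K: 0.0292 cm/s × 864 = 25.23 m/day.
Hydraulic gradient i = (204.37 − 186.67) / 2140 = 17.7 / 2140 = 0.008271.
Darcy flux q = K · i = 25.23 × 0.008271 = 0.2087 m/day.
Seepage velocity v = q / n_e = 0.2087 / 0.25 = 0.8347 m/day.

0.835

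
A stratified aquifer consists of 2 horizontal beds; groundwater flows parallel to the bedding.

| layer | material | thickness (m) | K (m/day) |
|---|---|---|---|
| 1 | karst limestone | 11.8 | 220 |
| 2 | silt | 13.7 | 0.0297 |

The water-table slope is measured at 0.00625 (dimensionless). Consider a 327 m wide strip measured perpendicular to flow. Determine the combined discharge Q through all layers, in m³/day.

5310

Flow is parallel to layering, so each bed carries its own Darcy discharge and the transmissivities add.
Σ(K_i·b_i) = 220×11.8 + 0.0297×13.7 = 2596 m²/day.
Hydraulic gradient i = 0.00625.
Q = Σ(K_i·b_i) · W · i = 2596 × 327 × 0.006250 = 5306 m³/day.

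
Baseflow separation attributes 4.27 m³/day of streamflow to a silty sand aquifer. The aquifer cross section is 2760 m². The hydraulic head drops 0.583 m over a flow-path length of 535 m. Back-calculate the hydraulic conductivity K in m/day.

Hydraulic gradient i = Δh / L = 0.583 / 535 = 0.001090.
From Q = K·A·i, K = Q / (A·i) = 4.27 / (2760 × 0.001090) = 1.420 m/day.

1.42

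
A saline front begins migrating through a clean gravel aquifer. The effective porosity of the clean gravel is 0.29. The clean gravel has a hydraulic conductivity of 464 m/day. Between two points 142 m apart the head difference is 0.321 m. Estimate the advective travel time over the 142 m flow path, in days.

39.3

Hydraulic gradient i = Δh / L = 0.321 / 142 = 0.002261.
Darcy flux q = K · i = 464.0 × 0.002261 = 1.049 m/day.
Seepage velocity v = q / n_e = 1.049 / 0.29 = 3.617 m/day.
Travel time t = L / v = 142 / 3.617 = 39.26 days.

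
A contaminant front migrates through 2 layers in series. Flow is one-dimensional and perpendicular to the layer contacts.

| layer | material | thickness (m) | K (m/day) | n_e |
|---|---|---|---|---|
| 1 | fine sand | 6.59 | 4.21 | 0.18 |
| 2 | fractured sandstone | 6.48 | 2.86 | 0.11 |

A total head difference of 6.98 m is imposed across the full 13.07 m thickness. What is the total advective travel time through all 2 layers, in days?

1.04

With flow normal to the layers, continuity requires the same specific discharge q through every layer.
Σ(b_i/K_i) = 6.59/4.21 + 6.48/2.86 = 3.831 d.
q = Δh / Σ(b_i/K_i) = 6.98 / 3.831 = 1.822 m/day.
In each layer the seepage velocity is v_i = q/n_i, so the layer transit time is t_i = b_i·n_i / q:
  layer 1 (fine sand): t_1 = 6.59 × 0.18 / 1.822 = 0.6511 d
  layer 2 (fractured sandstone): t_2 = 6.48 × 0.11 / 1.822 = 0.3912 d
Total t = Σ t_i = 1.042 days.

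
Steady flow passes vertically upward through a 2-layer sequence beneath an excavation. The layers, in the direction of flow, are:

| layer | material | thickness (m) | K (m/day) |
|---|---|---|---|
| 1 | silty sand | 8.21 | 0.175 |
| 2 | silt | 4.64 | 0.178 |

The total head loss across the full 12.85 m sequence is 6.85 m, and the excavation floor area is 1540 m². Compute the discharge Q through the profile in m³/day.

Flow is perpendicular to layering, so the layers act in series and the equivalent K is the thickness-weighted harmonic mean.
Total thickness L = 8.21 + 4.64 = 12.85 m.
Σ(b_i/K_i) = 8.21/0.175 + 4.64/0.178 = 72.98 d.
K_eq = L / Σ(b_i/K_i) = 12.85 / 72.98 = 0.1761 m/day.
Q = K_eq · A · (Δh/L) = 0.1761 × 1540 × (6.85/12.85) = 144.5 m³/day.

145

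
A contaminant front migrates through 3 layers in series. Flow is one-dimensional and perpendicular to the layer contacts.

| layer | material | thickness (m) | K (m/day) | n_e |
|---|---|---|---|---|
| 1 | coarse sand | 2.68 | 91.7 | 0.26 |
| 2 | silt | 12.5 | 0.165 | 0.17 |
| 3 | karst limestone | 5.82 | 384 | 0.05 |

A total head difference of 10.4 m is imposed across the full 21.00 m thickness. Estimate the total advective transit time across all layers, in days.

With flow normal to the layers, continuity requires the same specific discharge q through every layer.
Σ(b_i/K_i) = 2.68/91.7 + 12.5/0.165 + 5.82/384 = 75.80 d.
q = Δh / Σ(b_i/K_i) = 10.4 / 75.80 = 0.1372 m/day.
In each layer the seepage velocity is v_i = q/n_i, so the layer transit time is t_i = b_i·n_i / q:
  layer 1 (coarse sand): t_1 = 2.68 × 0.26 / 0.1372 = 5.079 d
  layer 2 (silt): t_2 = 12.5 × 0.17 / 0.1372 = 15.49 d
  layer 3 (karst limestone): t_3 = 5.82 × 0.05 / 0.1372 = 2.121 d
Total t = Σ t_i = 22.69 days.

22.7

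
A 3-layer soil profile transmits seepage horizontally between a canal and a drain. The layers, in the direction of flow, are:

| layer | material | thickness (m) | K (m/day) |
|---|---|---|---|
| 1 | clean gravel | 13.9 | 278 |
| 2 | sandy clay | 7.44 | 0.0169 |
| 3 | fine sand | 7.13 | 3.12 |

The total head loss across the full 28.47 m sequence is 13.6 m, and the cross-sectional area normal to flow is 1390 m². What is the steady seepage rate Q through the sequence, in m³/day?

Flow is perpendicular to layering, so the layers act in series and the equivalent K is the thickness-weighted harmonic mean.
Total thickness L = 13.9 + 7.44 + 7.13 = 28.47 m.
Σ(b_i/K_i) = 13.9/278 + 7.44/0.0169 + 7.13/3.12 = 442.6 d.
K_eq = L / Σ(b_i/K_i) = 28.47 / 442.6 = 0.06433 m/day.
Q = K_eq · A · (Δh/L) = 0.06433 × 1390 × (13.6/28.47) = 42.71 m³/day.

42.7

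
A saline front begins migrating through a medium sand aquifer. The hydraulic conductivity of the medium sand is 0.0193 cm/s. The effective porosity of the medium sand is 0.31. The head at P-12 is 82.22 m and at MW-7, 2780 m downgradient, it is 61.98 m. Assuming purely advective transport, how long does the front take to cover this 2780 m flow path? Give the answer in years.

Convert K: 0.0193 cm/s × 864 = 16.68 m/day.
Hydraulic gradient i = (82.22 − 61.98) / 2780 = 20.24 / 2780 = 0.007281.
Darcy flux q = K · i = 16.68 × 0.007281 = 0.1214 m/day.
Seepage velocity v = q / n_e = 0.1214 / 0.31 = 0.3916 m/day.
Travel time t = L / v = 2780 / 0.3916 = 7099 days = 19.43 years.

19.4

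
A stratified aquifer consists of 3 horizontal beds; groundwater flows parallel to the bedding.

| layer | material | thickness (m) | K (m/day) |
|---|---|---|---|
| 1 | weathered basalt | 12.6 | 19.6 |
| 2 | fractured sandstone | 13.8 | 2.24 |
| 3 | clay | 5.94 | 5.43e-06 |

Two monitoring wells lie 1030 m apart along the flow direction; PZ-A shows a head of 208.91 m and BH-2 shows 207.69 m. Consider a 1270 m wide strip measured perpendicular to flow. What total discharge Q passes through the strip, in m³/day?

Flow is parallel to layering, so each bed carries its own Darcy discharge and the transmissivities add.
Σ(K_i·b_i) = 19.6×12.6 + 2.24×13.8 + 5.43e-06×5.94 = 277.9 m²/day.
Hydraulic gradient i = (208.91 − 207.69) / 1030 = 1.22 / 1030 = 0.001184.
Q = Σ(K_i·b_i) · W · i = 277.9 × 1270 × 0.001184 = 418.0 m³/day.

418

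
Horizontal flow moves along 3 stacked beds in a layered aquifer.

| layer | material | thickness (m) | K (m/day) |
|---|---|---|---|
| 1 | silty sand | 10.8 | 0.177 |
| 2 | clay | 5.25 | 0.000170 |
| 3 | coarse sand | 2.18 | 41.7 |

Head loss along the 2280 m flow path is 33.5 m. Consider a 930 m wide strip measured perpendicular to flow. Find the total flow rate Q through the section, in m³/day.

1270

Flow is parallel to layering, so each bed carries its own Darcy discharge and the transmissivities add.
Σ(K_i·b_i) = 0.177×10.8 + 0.000170×5.25 + 41.7×2.18 = 92.82 m²/day.
Hydraulic gradient i = Δh / L = 33.5 / 2280 = 0.01469.
Q = Σ(K_i·b_i) · W · i = 92.82 × 930 × 0.01469 = 1268 m³/day.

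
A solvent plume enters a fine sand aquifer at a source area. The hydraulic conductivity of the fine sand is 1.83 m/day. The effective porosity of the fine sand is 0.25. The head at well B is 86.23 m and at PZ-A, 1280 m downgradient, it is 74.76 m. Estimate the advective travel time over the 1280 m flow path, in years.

53.4

Hydraulic gradient i = (86.23 − 74.76) / 1280 = 11.47 / 1280 = 0.008961.
Darcy flux q = K · i = 1.830 × 0.008961 = 0.01640 m/day.
Seepage velocity v = q / n_e = 0.01640 / 0.25 = 0.06559 m/day.
Travel time t = L / v = 1280 / 0.06559 = 19514 days = 53.43 years.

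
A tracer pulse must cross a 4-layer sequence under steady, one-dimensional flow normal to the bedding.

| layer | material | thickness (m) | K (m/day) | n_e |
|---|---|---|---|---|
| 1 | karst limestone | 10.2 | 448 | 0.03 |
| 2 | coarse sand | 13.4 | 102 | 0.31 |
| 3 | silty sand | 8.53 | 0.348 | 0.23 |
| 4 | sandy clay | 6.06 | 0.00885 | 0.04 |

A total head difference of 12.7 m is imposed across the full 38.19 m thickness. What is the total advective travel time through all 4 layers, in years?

With flow normal to the layers, continuity requires the same specific discharge q through every layer.
Σ(b_i/K_i) = 10.2/448 + 13.4/102 + 8.53/0.348 + 6.06/0.00885 = 709.4 d.
q = Δh / Σ(b_i/K_i) = 12.7 / 709.4 = 0.01790 m/day.
In each layer the seepage velocity is v_i = q/n_i, so the layer transit time is t_i = b_i·n_i / q:
  layer 1 (karst limestone): t_1 = 10.2 × 0.03 / 0.01790 = 17.09 d
  layer 2 (coarse sand): t_2 = 13.4 × 0.31 / 0.01790 = 232.0 d
  layer 3 (silty sand): t_3 = 8.53 × 0.23 / 0.01790 = 109.6 d
  layer 4 (sandy clay): t_4 = 6.06 × 0.04 / 0.01790 = 13.54 d
Total t = Σ t_i = 372.3 days = 1.019 years.

1.02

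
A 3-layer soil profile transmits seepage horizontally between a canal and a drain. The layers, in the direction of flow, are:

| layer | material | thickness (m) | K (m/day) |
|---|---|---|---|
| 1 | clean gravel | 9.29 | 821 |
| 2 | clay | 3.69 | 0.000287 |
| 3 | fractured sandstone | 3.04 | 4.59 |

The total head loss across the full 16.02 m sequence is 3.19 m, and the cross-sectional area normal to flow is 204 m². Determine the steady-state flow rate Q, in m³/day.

0.0506

Flow is perpendicular to layering, so the layers act in series and the equivalent K is the thickness-weighted harmonic mean.
Total thickness L = 9.29 + 3.69 + 3.04 = 16.02 m.
Σ(b_i/K_i) = 9.29/821 + 3.69/0.000287 + 3.04/4.59 = 12858 d.
K_eq = L / Σ(b_i/K_i) = 16.02 / 12858 = 0.001246 m/day.
Q = K_eq · A · (Δh/L) = 0.001246 × 204 × (3.19/16.02) = 0.05061 m³/day.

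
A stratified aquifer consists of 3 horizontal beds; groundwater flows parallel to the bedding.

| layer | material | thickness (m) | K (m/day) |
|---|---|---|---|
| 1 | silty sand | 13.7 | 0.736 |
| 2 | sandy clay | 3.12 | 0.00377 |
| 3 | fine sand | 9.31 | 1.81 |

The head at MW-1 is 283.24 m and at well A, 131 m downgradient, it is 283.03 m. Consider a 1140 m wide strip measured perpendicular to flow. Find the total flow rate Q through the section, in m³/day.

Flow is parallel to layering, so each bed carries its own Darcy discharge and the transmissivities add.
Σ(K_i·b_i) = 0.736×13.7 + 0.00377×3.12 + 1.81×9.31 = 26.95 m²/day.
Hydraulic gradient i = (283.24 − 283.03) / 131 = 0.21 / 131 = 0.001603.
Q = Σ(K_i·b_i) · W · i = 26.95 × 1140 × 0.001603 = 49.24 m³/day.

49.2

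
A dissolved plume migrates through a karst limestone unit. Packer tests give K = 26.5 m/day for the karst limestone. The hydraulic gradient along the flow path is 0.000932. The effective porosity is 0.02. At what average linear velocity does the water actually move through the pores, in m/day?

Hydraulic gradient i = 0.000932.
Darcy flux q = K · i = 26.50 × 0.0009320 = 0.02470 m/day.
Seepage velocity v = q / n_e = 0.02470 / 0.02 = 1.235 m/day.

1.23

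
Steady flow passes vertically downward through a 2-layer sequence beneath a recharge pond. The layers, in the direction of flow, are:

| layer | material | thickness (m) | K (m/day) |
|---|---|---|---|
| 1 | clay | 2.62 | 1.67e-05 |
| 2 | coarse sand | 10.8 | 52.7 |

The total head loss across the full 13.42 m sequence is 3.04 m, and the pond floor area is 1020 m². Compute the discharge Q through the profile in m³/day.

0.0198

Flow is perpendicular to layering, so the layers act in series and the equivalent K is the thickness-weighted harmonic mean.
Total thickness L = 2.62 + 10.8 = 13.42 m.
Σ(b_i/K_i) = 2.62/1.67e-05 + 10.8/52.7 = 1.569e+05 d.
K_eq = L / Σ(b_i/K_i) = 13.42 / 1.569e+05 = 8.554e-05 m/day.
Q = K_eq · A · (Δh/L) = 8.554e-05 × 1020 × (3.04/13.42) = 0.01976 m³/day.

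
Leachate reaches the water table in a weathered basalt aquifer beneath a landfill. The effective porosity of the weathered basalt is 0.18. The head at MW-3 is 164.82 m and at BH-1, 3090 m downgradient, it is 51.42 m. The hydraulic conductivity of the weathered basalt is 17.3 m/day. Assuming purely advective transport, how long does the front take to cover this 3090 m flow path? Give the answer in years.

2.40

Hydraulic gradient i = (164.82 − 51.42) / 3090 = 113.4 / 3090 = 0.03670.
Darcy flux q = K · i = 17.30 × 0.03670 = 0.6349 m/day.
Seepage velocity v = q / n_e = 0.6349 / 0.18 = 3.527 m/day.
Travel time t = L / v = 3090 / 3.527 = 876.1 days = 2.399 years.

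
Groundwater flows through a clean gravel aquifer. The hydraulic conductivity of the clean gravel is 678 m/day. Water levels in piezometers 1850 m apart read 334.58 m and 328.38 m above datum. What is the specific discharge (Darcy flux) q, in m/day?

2.27

Hydraulic gradient i = (334.58 − 328.38) / 1850 = 6.2 / 1850 = 0.003351.
Specific discharge q = K · i = 678.0 × 0.003351 = 2.272 m/day.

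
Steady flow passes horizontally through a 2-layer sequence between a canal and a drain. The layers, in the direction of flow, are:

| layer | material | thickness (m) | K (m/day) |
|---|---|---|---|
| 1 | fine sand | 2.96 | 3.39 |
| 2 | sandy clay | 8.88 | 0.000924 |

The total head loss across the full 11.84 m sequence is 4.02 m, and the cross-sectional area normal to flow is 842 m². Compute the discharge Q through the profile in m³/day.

Flow is perpendicular to layering, so the layers act in series and the equivalent K is the thickness-weighted harmonic mean.
Total thickness L = 2.96 + 8.88 = 11.84 m.
Σ(b_i/K_i) = 2.96/3.39 + 8.88/0.000924 = 9611 d.
K_eq = L / Σ(b_i/K_i) = 11.84 / 9611 = 0.001232 m/day.
Q = K_eq · A · (Δh/L) = 0.001232 × 842 × (4.02/11.84) = 0.3522 m³/day.

0.352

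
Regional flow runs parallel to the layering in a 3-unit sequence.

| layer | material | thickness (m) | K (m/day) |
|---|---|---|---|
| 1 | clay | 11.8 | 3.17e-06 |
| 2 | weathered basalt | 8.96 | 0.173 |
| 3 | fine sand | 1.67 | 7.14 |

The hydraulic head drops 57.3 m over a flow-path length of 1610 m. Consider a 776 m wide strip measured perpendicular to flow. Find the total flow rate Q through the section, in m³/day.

Flow is parallel to layering, so each bed carries its own Darcy discharge and the transmissivities add.
Σ(K_i·b_i) = 3.17e-06×11.8 + 0.173×8.96 + 7.14×1.67 = 13.47 m²/day.
Hydraulic gradient i = Δh / L = 57.3 / 1610 = 0.03559.
Q = Σ(K_i·b_i) · W · i = 13.47 × 776 × 0.03559 = 372.1 m³/day.

372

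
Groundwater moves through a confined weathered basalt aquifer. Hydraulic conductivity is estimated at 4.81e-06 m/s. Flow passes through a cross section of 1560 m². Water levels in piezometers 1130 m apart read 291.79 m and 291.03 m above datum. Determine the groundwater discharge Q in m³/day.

0.436

Convert K: 4.81e-06 m/s × 86400 = 0.4156 m/day.
Hydraulic gradient i = (291.79 − 291.03) / 1130 = 0.76 / 1130 = 0.0006726.
Darcy's law: Q = K · A · i = 0.4156 × 1560 × 0.0006726 = 0.4360 m³/day.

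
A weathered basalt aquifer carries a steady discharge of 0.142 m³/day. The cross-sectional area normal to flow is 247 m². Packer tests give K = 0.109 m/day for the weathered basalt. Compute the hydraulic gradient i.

0.00527

From Q = K·A·i, i = Q / (K·A) = 0.142 / (0.1090 × 247.0) = 0.005274.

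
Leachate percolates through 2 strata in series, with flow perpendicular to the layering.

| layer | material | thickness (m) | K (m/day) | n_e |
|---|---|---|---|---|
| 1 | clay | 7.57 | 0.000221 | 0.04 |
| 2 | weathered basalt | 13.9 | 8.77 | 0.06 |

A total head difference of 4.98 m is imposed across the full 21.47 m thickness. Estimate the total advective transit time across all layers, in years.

21.4

With flow normal to the layers, continuity requires the same specific discharge q through every layer.
Σ(b_i/K_i) = 7.57/0.000221 + 13.9/8.77 = 34255 d.
q = Δh / Σ(b_i/K_i) = 4.98 / 34255 = 0.0001454 m/day.
In each layer the seepage velocity is v_i = q/n_i, so the layer transit time is t_i = b_i·n_i / q:
  layer 1 (clay): t_1 = 7.57 × 0.04 / 0.0001454 = 2083 d
  layer 2 (weathered basalt): t_2 = 13.9 × 0.06 / 0.0001454 = 5737 d
Total t = Σ t_i = 7819 days = 21.41 years.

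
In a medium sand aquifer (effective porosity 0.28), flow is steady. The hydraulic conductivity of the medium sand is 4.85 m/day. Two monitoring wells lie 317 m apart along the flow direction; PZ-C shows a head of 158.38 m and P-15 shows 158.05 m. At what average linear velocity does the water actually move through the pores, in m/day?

Hydraulic gradient i = (158.38 − 158.05) / 317 = 0.33 / 317 = 0.001041.
Darcy flux q = K · i = 4.850 × 0.001041 = 0.005049 m/day.
Seepage velocity v = q / n_e = 0.005049 / 0.28 = 0.01803 m/day.

0.0180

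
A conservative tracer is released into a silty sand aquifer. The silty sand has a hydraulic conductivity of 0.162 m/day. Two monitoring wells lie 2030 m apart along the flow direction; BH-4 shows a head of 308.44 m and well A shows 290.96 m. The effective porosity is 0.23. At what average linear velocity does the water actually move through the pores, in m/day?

0.00607

Hydraulic gradient i = (308.44 − 290.96) / 2030 = 17.48 / 2030 = 0.008611.
Darcy flux q = K · i = 0.1620 × 0.008611 = 0.001395 m/day.
Seepage velocity v = q / n_e = 0.001395 / 0.23 = 0.006065 m/day.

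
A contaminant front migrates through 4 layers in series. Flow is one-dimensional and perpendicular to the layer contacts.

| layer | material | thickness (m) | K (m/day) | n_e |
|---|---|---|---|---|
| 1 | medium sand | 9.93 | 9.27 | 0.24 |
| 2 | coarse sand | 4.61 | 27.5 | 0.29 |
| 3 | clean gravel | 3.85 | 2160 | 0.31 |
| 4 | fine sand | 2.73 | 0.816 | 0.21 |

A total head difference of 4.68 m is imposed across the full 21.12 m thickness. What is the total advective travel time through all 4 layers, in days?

With flow normal to the layers, continuity requires the same specific discharge q through every layer.
Σ(b_i/K_i) = 9.93/9.27 + 4.61/27.5 + 3.85/2160 + 2.73/0.816 = 4.586 d.
q = Δh / Σ(b_i/K_i) = 4.68 / 4.586 = 1.020 m/day.
In each layer the seepage velocity is v_i = q/n_i, so the layer transit time is t_i = b_i·n_i / q:
  layer 1 (medium sand): t_1 = 9.93 × 0.24 / 1.020 = 2.335 d
  layer 2 (coarse sand): t_2 = 4.61 × 0.29 / 1.020 = 1.310 d
  layer 3 (clean gravel): t_3 = 3.85 × 0.31 / 1.020 = 1.170 d
  layer 4 (fine sand): t_4 = 2.73 × 0.21 / 1.020 = 0.5618 d
Total t = Σ t_i = 5.377 days.

5.38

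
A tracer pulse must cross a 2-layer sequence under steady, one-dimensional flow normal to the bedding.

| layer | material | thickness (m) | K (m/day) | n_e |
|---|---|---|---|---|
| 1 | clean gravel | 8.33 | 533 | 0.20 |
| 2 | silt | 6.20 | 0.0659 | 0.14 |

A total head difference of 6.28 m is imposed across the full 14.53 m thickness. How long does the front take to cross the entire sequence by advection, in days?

38.0

With flow normal to the layers, continuity requires the same specific discharge q through every layer.
Σ(b_i/K_i) = 8.33/533 + 6.20/0.0659 = 94.10 d.
q = Δh / Σ(b_i/K_i) = 6.28 / 94.10 = 0.06674 m/day.
In each layer the seepage velocity is v_i = q/n_i, so the layer transit time is t_i = b_i·n_i / q:
  layer 1 (clean gravel): t_1 = 8.33 × 0.20 / 0.06674 = 24.96 d
  layer 2 (silt): t_2 = 6.20 × 0.14 / 0.06674 = 13.01 d
Total t = Σ t_i = 37.97 days.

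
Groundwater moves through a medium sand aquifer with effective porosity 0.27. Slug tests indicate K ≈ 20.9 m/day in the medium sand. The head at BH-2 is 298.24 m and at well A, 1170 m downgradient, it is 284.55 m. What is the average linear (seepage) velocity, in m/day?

Hydraulic gradient i = (298.24 − 284.55) / 1170 = 13.69 / 1170 = 0.01170.
Darcy flux q = K · i = 20.90 × 0.01170 = 0.2445 m/day.
Seepage velocity v = q / n_e = 0.2445 / 0.27 = 0.9057 m/day.

0.906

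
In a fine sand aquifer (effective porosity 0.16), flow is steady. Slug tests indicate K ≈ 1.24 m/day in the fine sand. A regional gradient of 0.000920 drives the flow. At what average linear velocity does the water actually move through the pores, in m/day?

Hydraulic gradient i = 0.000920.
Darcy flux q = K · i = 1.240 × 0.0009200 = 0.001141 m/day.
Seepage velocity v = q / n_e = 0.001141 / 0.16 = 0.007130 m/day.

0.00713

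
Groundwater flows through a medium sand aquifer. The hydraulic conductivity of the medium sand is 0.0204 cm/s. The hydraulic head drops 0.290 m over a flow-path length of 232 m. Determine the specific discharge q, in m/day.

Convert K: 0.0204 cm/s × 864 = 17.63 m/day.
Hydraulic gradient i = Δh / L = 0.290 / 232 = 0.001250.
Specific discharge q = K · i = 17.63 × 0.001250 = 0.02203 m/day.

0.0220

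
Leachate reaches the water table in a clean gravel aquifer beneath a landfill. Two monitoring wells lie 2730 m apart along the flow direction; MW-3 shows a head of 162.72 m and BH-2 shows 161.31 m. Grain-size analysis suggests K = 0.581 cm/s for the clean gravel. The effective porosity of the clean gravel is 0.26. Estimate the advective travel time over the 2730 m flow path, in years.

Convert K: 0.581 cm/s × 864 = 502.0 m/day.
Hydraulic gradient i = (162.72 − 161.31) / 2730 = 1.41 / 2730 = 0.0005165.
Darcy flux q = K · i = 502.0 × 0.0005165 = 0.2593 m/day.
Seepage velocity v = q / n_e = 0.2593 / 0.26 = 0.9972 m/day.
Travel time t = L / v = 2730 / 0.9972 = 2738 days = 7.495 years.

7.50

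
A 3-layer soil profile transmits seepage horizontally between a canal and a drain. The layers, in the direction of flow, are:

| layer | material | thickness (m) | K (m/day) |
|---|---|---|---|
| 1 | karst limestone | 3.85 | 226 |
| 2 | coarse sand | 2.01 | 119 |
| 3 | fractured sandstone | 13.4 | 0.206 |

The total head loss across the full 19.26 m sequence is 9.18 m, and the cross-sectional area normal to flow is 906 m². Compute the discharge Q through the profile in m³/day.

128

Flow is perpendicular to layering, so the layers act in series and the equivalent K is the thickness-weighted harmonic mean.
Total thickness L = 3.85 + 2.01 + 13.4 = 19.26 m.
Σ(b_i/K_i) = 3.85/226 + 2.01/119 + 13.4/0.206 = 65.08 d.
K_eq = L / Σ(b_i/K_i) = 19.26 / 65.08 = 0.2959 m/day.
Q = K_eq · A · (Δh/L) = 0.2959 × 906 × (9.18/19.26) = 127.8 m³/day.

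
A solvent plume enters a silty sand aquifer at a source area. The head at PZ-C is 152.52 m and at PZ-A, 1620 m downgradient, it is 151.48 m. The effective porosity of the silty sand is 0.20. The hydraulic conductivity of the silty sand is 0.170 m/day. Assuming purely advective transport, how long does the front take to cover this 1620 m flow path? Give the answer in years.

8130

Hydraulic gradient i = (152.52 − 151.48) / 1620 = 1.04 / 1620 = 0.0006420.
Darcy flux q = K · i = 0.1700 × 0.0006420 = 0.0001091 m/day.
Seepage velocity v = q / n_e = 0.0001091 / 0.20 = 0.0005457 m/day.
Travel time t = L / v = 1620 / 0.0005457 = 2.969e+06 days = 8128 years.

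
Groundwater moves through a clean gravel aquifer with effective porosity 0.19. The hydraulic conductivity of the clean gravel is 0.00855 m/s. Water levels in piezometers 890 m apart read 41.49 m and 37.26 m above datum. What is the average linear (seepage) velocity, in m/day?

18.5

Convert K: 0.00855 m/s × 86400 = 738.7 m/day.
Hydraulic gradient i = (41.49 − 37.26) / 890 = 4.23 / 890 = 0.004753.
Darcy flux q = K · i = 738.7 × 0.004753 = 3.511 m/day.
Seepage velocity v = q / n_e = 3.511 / 0.19 = 18.48 m/day.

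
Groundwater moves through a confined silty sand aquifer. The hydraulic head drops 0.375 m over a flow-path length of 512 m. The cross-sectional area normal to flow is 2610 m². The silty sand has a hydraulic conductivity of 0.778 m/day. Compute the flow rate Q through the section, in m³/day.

Hydraulic gradient i = Δh / L = 0.375 / 512 = 0.0007324.
Darcy's law: Q = K · A · i = 0.7780 × 2610 × 0.0007324 = 1.487 m³/day.

1.49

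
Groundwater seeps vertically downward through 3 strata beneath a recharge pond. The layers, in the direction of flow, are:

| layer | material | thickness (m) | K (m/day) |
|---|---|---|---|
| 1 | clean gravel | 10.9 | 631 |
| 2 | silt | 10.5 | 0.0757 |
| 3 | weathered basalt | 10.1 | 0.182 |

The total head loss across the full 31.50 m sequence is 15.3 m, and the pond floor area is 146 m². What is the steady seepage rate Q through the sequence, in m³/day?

Flow is perpendicular to layering, so the layers act in series and the equivalent K is the thickness-weighted harmonic mean.
Total thickness L = 10.9 + 10.5 + 10.1 = 31.50 m.
Σ(b_i/K_i) = 10.9/631 + 10.5/0.0757 + 10.1/0.182 = 194.2 d.
K_eq = L / Σ(b_i/K_i) = 31.50 / 194.2 = 0.1622 m/day.
Q = K_eq · A · (Δh/L) = 0.1622 × 146 × (15.3/31.50) = 11.50 m³/day.

11.5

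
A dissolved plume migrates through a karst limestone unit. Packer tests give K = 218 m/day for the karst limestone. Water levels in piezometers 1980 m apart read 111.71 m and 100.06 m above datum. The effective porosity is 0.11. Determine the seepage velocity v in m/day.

11.7

Hydraulic gradient i = (111.71 − 100.06) / 1980 = 11.65 / 1980 = 0.005884.
Darcy flux q = K · i = 218.0 × 0.005884 = 1.283 m/day.
Seepage velocity v = q / n_e = 1.283 / 0.11 = 11.66 m/day.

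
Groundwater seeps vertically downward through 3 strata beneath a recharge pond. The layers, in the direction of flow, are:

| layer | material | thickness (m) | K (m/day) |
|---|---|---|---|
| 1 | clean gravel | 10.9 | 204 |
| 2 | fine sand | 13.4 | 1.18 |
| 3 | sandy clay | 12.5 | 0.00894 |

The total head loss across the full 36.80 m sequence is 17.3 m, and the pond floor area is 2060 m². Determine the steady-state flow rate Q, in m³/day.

Flow is perpendicular to layering, so the layers act in series and the equivalent K is the thickness-weighted harmonic mean.
Total thickness L = 10.9 + 13.4 + 12.5 = 36.80 m.
Σ(b_i/K_i) = 10.9/204 + 13.4/1.18 + 12.5/0.00894 = 1410 d.
K_eq = L / Σ(b_i/K_i) = 36.80 / 1410 = 0.02611 m/day.
Q = K_eq · A · (Δh/L) = 0.02611 × 2060 × (17.3/36.80) = 25.28 m³/day.

25.3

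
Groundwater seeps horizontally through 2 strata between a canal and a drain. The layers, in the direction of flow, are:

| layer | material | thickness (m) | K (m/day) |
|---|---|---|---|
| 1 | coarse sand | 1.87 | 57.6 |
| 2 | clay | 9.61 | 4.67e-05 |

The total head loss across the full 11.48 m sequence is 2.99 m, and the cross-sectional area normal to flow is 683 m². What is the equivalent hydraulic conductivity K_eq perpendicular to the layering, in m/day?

5.58e-05

Flow is perpendicular to layering, so the layers act in series and the equivalent K is the thickness-weighted harmonic mean.
Total thickness L = 1.87 + 9.61 = 11.48 m.
Σ(b_i/K_i) = 1.87/57.6 + 9.61/4.67e-05 = 2.058e+05 d.
K_eq = L / Σ(b_i/K_i) = 11.48 / 2.058e+05 = 5.579e-05 m/day.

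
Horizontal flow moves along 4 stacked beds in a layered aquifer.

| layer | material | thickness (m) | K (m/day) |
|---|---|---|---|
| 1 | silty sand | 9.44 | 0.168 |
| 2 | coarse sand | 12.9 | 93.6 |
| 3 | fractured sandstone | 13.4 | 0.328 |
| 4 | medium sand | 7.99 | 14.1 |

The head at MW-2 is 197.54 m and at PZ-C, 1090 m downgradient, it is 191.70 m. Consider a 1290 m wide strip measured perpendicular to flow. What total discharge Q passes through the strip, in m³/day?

9170

Flow is parallel to layering, so each bed carries its own Darcy discharge and the transmissivities add.
Σ(K_i·b_i) = 0.168×9.44 + 93.6×12.9 + 0.328×13.4 + 14.1×7.99 = 1326 m²/day.
Hydraulic gradient i = (197.54 − 191.70) / 1090 = 5.84 / 1090 = 0.005358.
Q = Σ(K_i·b_i) · W · i = 1326 × 1290 × 0.005358 = 9165 m³/day.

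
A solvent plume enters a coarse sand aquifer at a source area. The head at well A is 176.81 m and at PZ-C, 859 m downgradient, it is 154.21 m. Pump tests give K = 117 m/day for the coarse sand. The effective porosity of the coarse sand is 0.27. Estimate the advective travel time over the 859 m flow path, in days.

75.3

Hydraulic gradient i = (176.81 − 154.21) / 859 = 22.6 / 859 = 0.02631.
Darcy flux q = K · i = 117.0 × 0.02631 = 3.078 m/day.
Seepage velocity v = q / n_e = 3.078 / 0.27 = 11.40 m/day.
Travel time t = L / v = 859 / 11.40 = 75.35 days.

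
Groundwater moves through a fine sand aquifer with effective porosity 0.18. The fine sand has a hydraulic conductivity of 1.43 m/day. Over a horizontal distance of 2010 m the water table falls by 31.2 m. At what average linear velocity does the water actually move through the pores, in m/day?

Hydraulic gradient i = Δh / L = 31.2 / 2010 = 0.01552.
Darcy flux q = K · i = 1.430 × 0.01552 = 0.02220 m/day.
Seepage velocity v = q / n_e = 0.02220 / 0.18 = 0.1233 m/day.

0.123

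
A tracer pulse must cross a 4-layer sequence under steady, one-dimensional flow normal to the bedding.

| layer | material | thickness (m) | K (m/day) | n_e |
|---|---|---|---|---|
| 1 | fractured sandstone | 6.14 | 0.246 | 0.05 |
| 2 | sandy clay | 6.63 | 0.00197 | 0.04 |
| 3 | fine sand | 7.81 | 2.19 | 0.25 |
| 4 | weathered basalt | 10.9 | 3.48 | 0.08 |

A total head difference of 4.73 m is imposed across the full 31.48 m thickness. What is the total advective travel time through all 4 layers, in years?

With flow normal to the layers, continuity requires the same specific discharge q through every layer.
Σ(b_i/K_i) = 6.14/0.246 + 6.63/0.00197 + 7.81/2.19 + 10.9/3.48 = 3397 d.
q = Δh / Σ(b_i/K_i) = 4.73 / 3397 = 0.001392 m/day.
In each layer the seepage velocity is v_i = q/n_i, so the layer transit time is t_i = b_i·n_i / q:
  layer 1 (fractured sandstone): t_1 = 6.14 × 0.05 / 0.001392 = 220.5 d
  layer 2 (sandy clay): t_2 = 6.63 × 0.04 / 0.001392 = 190.5 d
  layer 3 (fine sand): t_3 = 7.81 × 0.25 / 0.001392 = 1402 d
  layer 4 (weathered basalt): t_4 = 10.9 × 0.08 / 0.001392 = 626.3 d
Total t = Σ t_i = 2440 days = 6.679 years.

6.68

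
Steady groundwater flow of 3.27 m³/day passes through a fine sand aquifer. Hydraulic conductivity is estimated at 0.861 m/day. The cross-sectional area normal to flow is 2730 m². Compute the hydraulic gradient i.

0.00139

From Q = K·A·i, i = Q / (K·A) = 3.27 / (0.8610 × 2730) = 0.001391.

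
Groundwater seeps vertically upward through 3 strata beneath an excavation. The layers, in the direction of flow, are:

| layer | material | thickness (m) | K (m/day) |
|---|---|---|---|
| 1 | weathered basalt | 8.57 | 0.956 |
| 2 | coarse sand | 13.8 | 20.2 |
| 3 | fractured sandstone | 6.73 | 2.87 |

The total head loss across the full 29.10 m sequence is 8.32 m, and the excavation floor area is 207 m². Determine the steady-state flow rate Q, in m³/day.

144

Flow is perpendicular to layering, so the layers act in series and the equivalent K is the thickness-weighted harmonic mean.
Total thickness L = 8.57 + 13.8 + 6.73 = 29.10 m.
Σ(b_i/K_i) = 8.57/0.956 + 13.8/20.2 + 6.73/2.87 = 11.99 d.
K_eq = L / Σ(b_i/K_i) = 29.10 / 11.99 = 2.427 m/day.
Q = K_eq · A · (Δh/L) = 2.427 × 207 × (8.32/29.10) = 143.6 m³/day.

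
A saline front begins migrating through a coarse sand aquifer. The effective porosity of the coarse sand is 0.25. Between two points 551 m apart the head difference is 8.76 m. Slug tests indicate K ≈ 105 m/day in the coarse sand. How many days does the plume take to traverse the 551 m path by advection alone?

82.5

Hydraulic gradient i = Δh / L = 8.76 / 551 = 0.01590.
Darcy flux q = K · i = 105.0 × 0.01590 = 1.669 m/day.
Seepage velocity v = q / n_e = 1.669 / 0.25 = 6.677 m/day.
Travel time t = L / v = 551 / 6.677 = 82.52 days.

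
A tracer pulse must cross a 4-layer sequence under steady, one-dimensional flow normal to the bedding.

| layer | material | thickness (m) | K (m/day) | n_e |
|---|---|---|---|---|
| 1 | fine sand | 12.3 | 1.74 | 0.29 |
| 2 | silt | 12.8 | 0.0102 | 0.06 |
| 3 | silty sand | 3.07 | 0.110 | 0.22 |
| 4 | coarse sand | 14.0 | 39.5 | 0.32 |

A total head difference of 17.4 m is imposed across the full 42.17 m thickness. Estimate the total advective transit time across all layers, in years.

With flow normal to the layers, continuity requires the same specific discharge q through every layer.
Σ(b_i/K_i) = 12.3/1.74 + 12.8/0.0102 + 3.07/0.110 + 14.0/39.5 = 1290 d.
q = Δh / Σ(b_i/K_i) = 17.4 / 1290 = 0.01349 m/day.
In each layer the seepage velocity is v_i = q/n_i, so the layer transit time is t_i = b_i·n_i / q:
  layer 1 (fine sand): t_1 = 12.3 × 0.29 / 0.01349 = 264.5 d
  layer 2 (silt): t_2 = 12.8 × 0.06 / 0.01349 = 56.95 d
  layer 3 (silty sand): t_3 = 3.07 × 0.22 / 0.01349 = 50.08 d
  layer 4 (coarse sand): t_4 = 14.0 × 0.32 / 0.01349 = 332.2 d
Total t = Σ t_i = 703.7 days = 1.927 years.

1.93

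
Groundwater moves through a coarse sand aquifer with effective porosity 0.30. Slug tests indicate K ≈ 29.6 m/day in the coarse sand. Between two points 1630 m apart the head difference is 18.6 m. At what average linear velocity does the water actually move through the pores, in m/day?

1.13

Hydraulic gradient i = Δh / L = 18.6 / 1630 = 0.01141.
Darcy flux q = K · i = 29.60 × 0.01141 = 0.3378 m/day.
Seepage velocity v = q / n_e = 0.3378 / 0.30 = 1.126 m/day.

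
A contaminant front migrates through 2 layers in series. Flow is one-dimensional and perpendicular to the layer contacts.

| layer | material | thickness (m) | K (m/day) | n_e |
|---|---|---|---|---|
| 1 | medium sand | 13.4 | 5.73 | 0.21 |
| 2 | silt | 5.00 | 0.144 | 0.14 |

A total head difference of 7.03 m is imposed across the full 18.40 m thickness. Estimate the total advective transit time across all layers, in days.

With flow normal to the layers, continuity requires the same specific discharge q through every layer.
Σ(b_i/K_i) = 13.4/5.73 + 5.00/0.144 = 37.06 d.
q = Δh / Σ(b_i/K_i) = 7.03 / 37.06 = 0.1897 m/day.
In each layer the seepage velocity is v_i = q/n_i, so the layer transit time is t_i = b_i·n_i / q:
  layer 1 (medium sand): t_1 = 13.4 × 0.21 / 0.1897 = 14.83 d
  layer 2 (silt): t_2 = 5.00 × 0.14 / 0.1897 = 3.690 d
Total t = Σ t_i = 18.53 days.

18.5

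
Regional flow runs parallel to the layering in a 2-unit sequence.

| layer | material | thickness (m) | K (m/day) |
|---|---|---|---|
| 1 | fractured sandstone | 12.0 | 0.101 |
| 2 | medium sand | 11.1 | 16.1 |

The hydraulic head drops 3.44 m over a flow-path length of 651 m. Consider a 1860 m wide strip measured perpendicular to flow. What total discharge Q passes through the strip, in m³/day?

1770

Flow is parallel to layering, so each bed carries its own Darcy discharge and the transmissivities add.
Σ(K_i·b_i) = 0.101×12.0 + 16.1×11.1 = 179.9 m²/day.
Hydraulic gradient i = Δh / L = 3.44 / 651 = 0.005284.
Q = Σ(K_i·b_i) · W · i = 179.9 × 1860 × 0.005284 = 1768 m³/day.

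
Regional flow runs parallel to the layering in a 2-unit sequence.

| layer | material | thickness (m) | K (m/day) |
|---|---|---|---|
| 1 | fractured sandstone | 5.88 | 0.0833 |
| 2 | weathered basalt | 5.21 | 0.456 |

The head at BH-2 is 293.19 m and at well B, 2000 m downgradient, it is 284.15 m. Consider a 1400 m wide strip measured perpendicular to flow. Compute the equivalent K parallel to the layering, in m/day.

0.258

Flow is parallel to layering, so each bed carries its own Darcy discharge and the transmissivities add.
Σ(K_i·b_i) = 0.0833×5.88 + 0.456×5.21 = 2.866 m²/day.
Total thickness b = 11.09 m, so K_eq = Σ(K_i·b_i)/b = 0.2584 m/day.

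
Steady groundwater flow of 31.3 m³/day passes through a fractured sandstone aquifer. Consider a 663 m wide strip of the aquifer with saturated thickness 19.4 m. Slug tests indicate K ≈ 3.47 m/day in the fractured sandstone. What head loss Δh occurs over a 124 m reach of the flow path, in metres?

0.0870

Cross-sectional area A = 663 × 19.4 = 12862 m².
From Q = K·A·i, i = Q / (K·A) = 31.3 / (3.470 × 12862) = 0.0007013.
Head loss Δh = i · L = 0.0007013 × 124 = 0.08696 m.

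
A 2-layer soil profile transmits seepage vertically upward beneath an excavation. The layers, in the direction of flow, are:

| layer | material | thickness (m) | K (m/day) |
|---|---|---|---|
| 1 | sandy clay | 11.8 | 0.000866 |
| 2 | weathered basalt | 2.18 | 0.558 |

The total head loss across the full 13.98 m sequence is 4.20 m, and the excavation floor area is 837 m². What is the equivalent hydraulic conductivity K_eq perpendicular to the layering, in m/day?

0.00103

Flow is perpendicular to layering, so the layers act in series and the equivalent K is the thickness-weighted harmonic mean.
Total thickness L = 11.8 + 2.18 = 13.98 m.
Σ(b_i/K_i) = 11.8/0.000866 + 2.18/0.558 = 13630 d.
K_eq = L / Σ(b_i/K_i) = 13.98 / 13630 = 0.001026 m/day.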